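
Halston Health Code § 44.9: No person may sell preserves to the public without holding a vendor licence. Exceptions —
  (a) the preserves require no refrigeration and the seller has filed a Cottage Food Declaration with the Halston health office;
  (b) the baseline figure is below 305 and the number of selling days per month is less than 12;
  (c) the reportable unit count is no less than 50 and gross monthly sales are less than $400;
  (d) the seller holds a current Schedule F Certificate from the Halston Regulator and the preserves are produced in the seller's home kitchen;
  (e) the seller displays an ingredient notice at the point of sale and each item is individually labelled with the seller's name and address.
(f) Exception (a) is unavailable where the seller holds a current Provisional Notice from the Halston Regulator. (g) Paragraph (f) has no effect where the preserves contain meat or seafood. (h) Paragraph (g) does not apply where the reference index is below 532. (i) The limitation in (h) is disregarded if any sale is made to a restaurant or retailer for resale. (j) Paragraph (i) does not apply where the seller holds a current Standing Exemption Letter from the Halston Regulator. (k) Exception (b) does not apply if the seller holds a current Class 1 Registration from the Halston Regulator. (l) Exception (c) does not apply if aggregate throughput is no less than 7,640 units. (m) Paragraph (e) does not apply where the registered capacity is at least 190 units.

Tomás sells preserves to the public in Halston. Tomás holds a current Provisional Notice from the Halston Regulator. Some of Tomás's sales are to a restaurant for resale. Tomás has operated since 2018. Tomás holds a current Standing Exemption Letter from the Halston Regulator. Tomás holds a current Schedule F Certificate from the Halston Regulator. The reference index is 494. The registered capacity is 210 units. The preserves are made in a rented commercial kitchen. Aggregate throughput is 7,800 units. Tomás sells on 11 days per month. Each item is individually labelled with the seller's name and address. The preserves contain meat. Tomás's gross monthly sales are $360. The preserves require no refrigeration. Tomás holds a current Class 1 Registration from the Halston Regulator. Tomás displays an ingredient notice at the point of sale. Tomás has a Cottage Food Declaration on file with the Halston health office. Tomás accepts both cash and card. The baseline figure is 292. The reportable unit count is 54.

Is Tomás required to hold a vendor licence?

Exception (a)'s conditions are all satisfied: the preserves are shelf-stable; a Cottage Food Declaration is on file. Turning to paragraphs (f)–(j): (f) is triggered — a current Provisional Notice is held. (g) would limit (f) — the preserves contain meat — but (h) sets (g) aside: (h) operates against (g): the reference index is 494, below the 532 limit. (i) is triggered (some sales are to a restaurant for resale), but is set aside by (j): (j) operates — a current Standing Exemption Letter is held. So (a) is unavailable.
Exception (b)'s conditions are all satisfied: the baseline figure is 292, below the 305 limit; the number of selling days per month is 11, less than the 12 limit. Turning to paragraph (k): (k) applies — a current Class 1 Registration is held. So (b) is unavailable.
Exception (c): the reportable unit count is 54, meeting the 50 threshold; gross monthly sales are $360, less than the $400 limit — every condition holds. However, paragraph (l) must be considered: (l) is triggered — aggregate throughput is 7,800 units, meeting the 7,640 units threshold. Exception (c) does not apply.
Exception (d) does not apply: the preserves are made in a commercial kitchen, not a home kitchen.
All of (e)'s requirements are met (an ingredient notice is displayed; items are individually labelled). Turning to paragraph (m): (m) applies — the registered capacity is 210 units, meeting the 190 units threshold. (e) is therefore removed.
No exception is made out. Tomás falls within the general rule.

Yes — Tomás must hold a vendor licence.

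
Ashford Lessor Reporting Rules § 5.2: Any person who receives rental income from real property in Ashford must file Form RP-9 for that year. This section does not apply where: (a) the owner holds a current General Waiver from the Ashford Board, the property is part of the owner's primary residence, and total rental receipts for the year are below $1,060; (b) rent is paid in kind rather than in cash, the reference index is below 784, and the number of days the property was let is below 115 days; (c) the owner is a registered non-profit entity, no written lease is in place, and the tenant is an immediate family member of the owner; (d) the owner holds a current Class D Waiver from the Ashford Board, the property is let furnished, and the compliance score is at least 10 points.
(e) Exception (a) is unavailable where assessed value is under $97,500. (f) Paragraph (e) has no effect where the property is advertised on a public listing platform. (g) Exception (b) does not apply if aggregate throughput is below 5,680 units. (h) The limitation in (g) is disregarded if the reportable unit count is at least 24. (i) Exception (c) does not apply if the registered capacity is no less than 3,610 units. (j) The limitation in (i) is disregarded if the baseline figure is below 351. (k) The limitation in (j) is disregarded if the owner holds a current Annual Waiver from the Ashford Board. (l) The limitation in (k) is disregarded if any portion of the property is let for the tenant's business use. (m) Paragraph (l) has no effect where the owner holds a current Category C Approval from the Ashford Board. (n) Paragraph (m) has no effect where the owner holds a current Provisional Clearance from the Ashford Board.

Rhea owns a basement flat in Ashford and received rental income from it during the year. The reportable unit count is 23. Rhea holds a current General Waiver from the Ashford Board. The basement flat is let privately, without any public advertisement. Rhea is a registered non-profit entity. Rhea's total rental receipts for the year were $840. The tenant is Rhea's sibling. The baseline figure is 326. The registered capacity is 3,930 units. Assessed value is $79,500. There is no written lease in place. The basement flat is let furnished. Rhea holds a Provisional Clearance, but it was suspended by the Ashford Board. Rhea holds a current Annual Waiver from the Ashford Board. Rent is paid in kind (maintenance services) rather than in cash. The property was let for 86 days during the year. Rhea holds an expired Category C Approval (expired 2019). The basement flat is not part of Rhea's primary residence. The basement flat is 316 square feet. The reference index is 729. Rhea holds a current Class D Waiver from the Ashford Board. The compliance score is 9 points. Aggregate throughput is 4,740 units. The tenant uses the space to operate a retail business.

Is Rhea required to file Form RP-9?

No — exception (c) applies; Rhea is not required to file Form RP-9.

Exception (a) does not apply: the basement flat is not part of the primary residence.
Exception (b)'s conditions are all satisfied: rent is paid in kind; the reference index is 729, below the 784 limit; the number of days the property was let is 86 days, below the 115 days limit. However, paragraphs (g)–(h) must be considered: (g) operates against (b): aggregate throughput is 4,740 units, below the 5,680 units limit. (h) is not triggered (the reportable unit count is 23, short of 24), so (g) stands. Exception (b) does not apply.
Exception (c): Rhea is a registered non-profit; there is no written lease; the tenant is an immediate family member — every condition holds. Considering the limiting provisions: (i) would limit (c) — the registered capacity is 3,930 units, meeting the 3,610 units threshold — but (j) sets (i) aside: (j) operates against (i): the baseline figure is 326, below the 351 limit. (k) operates (a current Annual Waiver is held), but is set aside by (l): (l) operates — the space is let for business use. (m) does not operate here (there is no Category C Approval in force), so (l) stands. Exception (c) stands.
Exception (d) requires that the compliance score is at least 10 points; but the compliance score is 9 points, short of 10 points, so (d) is unavailable.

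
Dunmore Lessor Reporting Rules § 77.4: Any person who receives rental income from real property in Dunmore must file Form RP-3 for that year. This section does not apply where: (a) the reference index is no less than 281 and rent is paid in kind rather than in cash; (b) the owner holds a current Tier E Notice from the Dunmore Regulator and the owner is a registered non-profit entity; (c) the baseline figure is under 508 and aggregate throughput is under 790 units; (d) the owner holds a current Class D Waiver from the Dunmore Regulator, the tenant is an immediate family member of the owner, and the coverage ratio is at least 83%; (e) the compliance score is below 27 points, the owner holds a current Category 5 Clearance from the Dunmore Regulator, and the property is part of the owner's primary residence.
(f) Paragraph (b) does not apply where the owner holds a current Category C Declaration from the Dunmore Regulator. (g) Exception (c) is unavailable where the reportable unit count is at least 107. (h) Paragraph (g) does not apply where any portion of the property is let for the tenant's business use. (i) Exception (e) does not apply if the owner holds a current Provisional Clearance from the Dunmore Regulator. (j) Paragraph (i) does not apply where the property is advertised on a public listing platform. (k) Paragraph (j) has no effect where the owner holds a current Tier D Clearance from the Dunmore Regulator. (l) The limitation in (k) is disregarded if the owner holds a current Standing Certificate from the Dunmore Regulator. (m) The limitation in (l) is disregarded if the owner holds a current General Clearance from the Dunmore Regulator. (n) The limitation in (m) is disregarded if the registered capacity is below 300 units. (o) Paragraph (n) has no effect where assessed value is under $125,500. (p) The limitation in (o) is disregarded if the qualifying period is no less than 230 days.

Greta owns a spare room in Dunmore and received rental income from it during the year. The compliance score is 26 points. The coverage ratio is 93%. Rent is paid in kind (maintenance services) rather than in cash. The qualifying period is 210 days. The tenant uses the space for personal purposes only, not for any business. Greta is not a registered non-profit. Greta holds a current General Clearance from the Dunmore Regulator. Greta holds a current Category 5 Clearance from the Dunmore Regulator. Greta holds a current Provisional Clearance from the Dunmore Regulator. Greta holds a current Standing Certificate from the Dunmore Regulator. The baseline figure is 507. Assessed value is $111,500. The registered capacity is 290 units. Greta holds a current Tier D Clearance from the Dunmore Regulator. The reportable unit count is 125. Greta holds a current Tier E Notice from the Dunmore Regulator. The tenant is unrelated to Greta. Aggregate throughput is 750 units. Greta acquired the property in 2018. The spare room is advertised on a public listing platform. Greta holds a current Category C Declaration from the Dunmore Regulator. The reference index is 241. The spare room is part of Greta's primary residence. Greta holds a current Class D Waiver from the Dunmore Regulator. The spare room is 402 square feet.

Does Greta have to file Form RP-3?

Yes — Greta must file Form RP-3.

Exception (a) requires that the reference index is no less than 281; but the reference index is 241, short of 281, so (a) is unavailable.
Exception (b) requires that the owner is a registered non-profit entity; but Greta is not a registered non-profit, so (b) is unavailable.
Exception (c) is satisfied on its face — the baseline figure is 507, under the 508 limit; aggregate throughput is 750 units, under the 790 units limit. Turning to paragraphs (g)–(h): (g) operates against (c): the reportable unit count is 125, meeting the 107 threshold. (h) is inapplicable (the space is used for personal purposes only), so (g) stands. Exception (c) does not apply.
Exception (d) does not apply: the tenant is unrelated to the owner.
All of (e)'s requirements are met (the compliance score is 26 points, below the 27 points limit; a current Category 5 Clearance is held; the spare room is part of the primary residence). However, paragraphs (i)–(p) must be considered: (i) is engaged — a current Provisional Clearance is held. (j) would limit (i) — the property is publicly advertised — but (k) sets (j) aside: (k) operates against (j): a current Tier D Clearance is held. (l) is triggered (a current Standing Certificate is held), but is overridden by (m): (m) applies — a current General Clearance is held. (n) would limit (m) — the registered capacity is 290 units, below the 300 units limit — but (o) sets (n) aside: (o) operates against (n): assessed value is $111,500, under the $125,500 limit. (p) is not triggered (the qualifying period is 210 days, short of 230 days), so (o) stands. So (e) is unavailable.
No exception displaces § 77.4.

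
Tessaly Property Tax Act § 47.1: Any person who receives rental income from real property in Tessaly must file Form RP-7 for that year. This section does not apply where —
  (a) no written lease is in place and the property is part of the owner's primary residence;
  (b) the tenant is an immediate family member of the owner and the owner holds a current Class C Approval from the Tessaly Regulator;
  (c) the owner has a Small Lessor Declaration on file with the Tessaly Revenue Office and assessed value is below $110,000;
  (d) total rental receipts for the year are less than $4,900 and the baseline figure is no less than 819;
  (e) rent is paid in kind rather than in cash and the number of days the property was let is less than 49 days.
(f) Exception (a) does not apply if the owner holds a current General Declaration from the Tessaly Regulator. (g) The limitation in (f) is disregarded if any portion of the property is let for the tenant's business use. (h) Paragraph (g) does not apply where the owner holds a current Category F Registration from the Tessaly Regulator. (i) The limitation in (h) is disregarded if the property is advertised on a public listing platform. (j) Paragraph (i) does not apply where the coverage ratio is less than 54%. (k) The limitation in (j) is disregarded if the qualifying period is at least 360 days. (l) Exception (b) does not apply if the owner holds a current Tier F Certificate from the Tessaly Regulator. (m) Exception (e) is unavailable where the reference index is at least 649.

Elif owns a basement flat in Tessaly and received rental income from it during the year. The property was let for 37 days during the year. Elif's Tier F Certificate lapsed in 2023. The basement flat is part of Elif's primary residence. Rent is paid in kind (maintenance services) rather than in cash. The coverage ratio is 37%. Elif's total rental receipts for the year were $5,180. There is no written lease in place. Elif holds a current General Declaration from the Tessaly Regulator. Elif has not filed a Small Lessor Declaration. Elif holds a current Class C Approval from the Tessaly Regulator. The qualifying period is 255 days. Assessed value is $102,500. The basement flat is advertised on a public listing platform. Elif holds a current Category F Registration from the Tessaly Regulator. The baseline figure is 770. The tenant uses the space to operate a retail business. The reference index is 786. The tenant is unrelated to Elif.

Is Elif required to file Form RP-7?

Exception (a): there is no written lease; the basement flat is part of the primary residence — every condition holds. But applying paragraphs (f)–(k): (f) is triggered — a current General Declaration is held. (g) would limit (f) — the space is let for business use — but (h) sets (g) aside: (h) applies — a current Category F Registration is held. (i) operates (the property is publicly advertised), but yields to (j): (j) operates against (i): the coverage ratio is 37%, less than the 54% limit. (k) is not triggered (the qualifying period is 255 days, short of 360 days), so (j) stands. So (a) is unavailable.
Exception (b) does not apply: the tenant is unrelated to the owner.
Exception (c) fails — no Small Lessor Declaration is on file.
Exception (d) requires that total rental receipts for the year are less than $4,900; but total rental receipts for the year are $5,180, not less than $4,900, so (d) is unavailable.
Exception (e) is satisfied on its face — rent is paid in kind; the number of days the property was let is 37 days, less than the 49 days limit. But applying paragraph (m): (m) operates against (e): the reference index is 786, meeting the 649 threshold. So (e) is unavailable.
None of the exceptions is available; § 47.1 applies in full.

Yes — Elif must file Form RP-7.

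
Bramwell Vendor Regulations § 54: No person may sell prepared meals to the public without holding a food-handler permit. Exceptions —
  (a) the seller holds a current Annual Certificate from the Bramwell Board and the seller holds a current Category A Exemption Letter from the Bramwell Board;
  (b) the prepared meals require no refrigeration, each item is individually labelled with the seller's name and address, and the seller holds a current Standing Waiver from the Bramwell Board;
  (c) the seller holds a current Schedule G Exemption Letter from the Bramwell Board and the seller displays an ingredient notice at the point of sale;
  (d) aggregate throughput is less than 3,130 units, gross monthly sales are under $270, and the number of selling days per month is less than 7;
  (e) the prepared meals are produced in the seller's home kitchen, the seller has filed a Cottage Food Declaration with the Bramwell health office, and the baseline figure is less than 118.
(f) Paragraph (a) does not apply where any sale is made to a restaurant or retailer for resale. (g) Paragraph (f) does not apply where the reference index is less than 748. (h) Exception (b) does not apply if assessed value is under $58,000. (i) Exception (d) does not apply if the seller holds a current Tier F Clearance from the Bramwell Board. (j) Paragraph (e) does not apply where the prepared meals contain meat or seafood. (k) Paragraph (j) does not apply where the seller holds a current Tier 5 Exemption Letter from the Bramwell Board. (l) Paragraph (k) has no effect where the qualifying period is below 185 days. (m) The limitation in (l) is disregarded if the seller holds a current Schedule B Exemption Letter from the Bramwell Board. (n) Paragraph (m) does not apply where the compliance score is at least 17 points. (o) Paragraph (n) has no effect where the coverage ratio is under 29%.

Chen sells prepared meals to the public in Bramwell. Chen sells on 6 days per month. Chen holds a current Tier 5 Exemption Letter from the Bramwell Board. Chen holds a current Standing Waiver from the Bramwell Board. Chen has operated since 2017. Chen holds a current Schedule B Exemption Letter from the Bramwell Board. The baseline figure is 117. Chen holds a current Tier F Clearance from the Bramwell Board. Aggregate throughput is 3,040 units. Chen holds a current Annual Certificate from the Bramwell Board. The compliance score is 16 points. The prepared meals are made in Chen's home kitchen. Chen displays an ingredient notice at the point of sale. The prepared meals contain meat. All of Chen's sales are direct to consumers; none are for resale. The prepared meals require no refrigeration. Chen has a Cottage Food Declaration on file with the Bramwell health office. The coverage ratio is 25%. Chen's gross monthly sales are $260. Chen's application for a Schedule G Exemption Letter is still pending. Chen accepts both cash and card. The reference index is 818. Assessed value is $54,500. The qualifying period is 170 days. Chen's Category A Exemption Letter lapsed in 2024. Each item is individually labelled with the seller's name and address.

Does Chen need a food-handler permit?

No — exception (e) applies; Chen is not required to hold a food-handler permit.

Exception (a) fails — there is no Category A Exemption Letter in force.
Exception (b)'s conditions are all satisfied: the prepared meals are shelf-stable; items are individually labelled; a current Standing Waiver is held. However, paragraph (h) must be considered: (h) operates against (b): assessed value is $54,500, under the $58,000 limit. Exception (b) does not apply.
Exception (c) does not apply: there is no Schedule G Exemption Letter in force.
Exception (d): aggregate throughput is 3,040 units, less than the 3,130 units limit; gross monthly sales are $260, under the $270 limit; the number of selling days per month is 6, less than the 7 limit — every condition holds. However, paragraph (i) must be considered: (i) operates against (d): a current Tier F Clearance is held. (d) is therefore removed.
Exception (e)'s conditions are all satisfied: the prepared meals are home-kitchen produced; a Cottage Food Declaration is on file; the baseline figure is 117, less than the 118 limit. Under paragraphs (j)–(o): (j) is triggered (the prepared meals contain meat), but is itself disapplied by (k): (k) applies — a current Tier 5 Exemption Letter is held. (l) would limit (k) — the qualifying period is 170 days, below the 185 days limit — but (m) sets (l) aside: (m) operates against (l): a current Schedule B Exemption Letter is held. (n) is inapplicable (the compliance score is 16 points, short of 17 points), so (m) stands. So (e) applies.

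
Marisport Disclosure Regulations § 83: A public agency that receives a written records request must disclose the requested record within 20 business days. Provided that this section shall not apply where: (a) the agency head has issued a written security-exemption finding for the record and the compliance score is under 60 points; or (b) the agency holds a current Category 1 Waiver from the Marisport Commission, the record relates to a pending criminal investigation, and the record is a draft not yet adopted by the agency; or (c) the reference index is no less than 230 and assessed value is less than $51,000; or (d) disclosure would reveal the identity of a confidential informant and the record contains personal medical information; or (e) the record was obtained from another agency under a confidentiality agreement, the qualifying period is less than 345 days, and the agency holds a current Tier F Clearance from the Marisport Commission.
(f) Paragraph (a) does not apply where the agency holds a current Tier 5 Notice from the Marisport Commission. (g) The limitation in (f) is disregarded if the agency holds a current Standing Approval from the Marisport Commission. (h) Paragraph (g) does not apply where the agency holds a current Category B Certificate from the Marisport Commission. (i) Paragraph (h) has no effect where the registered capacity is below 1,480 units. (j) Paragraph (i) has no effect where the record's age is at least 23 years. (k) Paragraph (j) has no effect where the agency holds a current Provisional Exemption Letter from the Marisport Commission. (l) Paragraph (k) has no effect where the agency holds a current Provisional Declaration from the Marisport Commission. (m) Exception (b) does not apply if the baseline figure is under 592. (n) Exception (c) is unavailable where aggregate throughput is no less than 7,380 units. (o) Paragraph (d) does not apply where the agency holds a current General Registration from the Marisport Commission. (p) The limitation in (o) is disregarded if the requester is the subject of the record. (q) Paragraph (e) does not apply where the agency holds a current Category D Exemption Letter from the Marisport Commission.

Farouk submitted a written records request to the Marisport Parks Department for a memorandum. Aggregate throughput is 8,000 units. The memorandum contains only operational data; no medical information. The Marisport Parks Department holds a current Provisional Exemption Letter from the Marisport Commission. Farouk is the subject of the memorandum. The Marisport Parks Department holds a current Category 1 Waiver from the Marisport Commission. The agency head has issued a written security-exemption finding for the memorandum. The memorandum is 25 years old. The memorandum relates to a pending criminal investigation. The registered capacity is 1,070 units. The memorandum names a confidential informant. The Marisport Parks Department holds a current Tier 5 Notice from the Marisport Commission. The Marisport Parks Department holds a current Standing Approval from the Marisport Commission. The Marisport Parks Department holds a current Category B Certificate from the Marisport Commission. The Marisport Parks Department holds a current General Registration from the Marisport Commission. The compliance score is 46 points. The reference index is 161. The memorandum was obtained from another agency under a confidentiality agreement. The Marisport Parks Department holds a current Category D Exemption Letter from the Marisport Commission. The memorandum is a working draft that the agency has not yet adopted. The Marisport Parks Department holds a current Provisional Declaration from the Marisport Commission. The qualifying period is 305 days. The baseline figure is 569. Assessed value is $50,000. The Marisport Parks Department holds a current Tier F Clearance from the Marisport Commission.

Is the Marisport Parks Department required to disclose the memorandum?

Yes — the Marisport Parks Department must disclose the memorandum.

Exception (a): a written security-exemption finding has been issued; the compliance score is 46 points, under the 60 points limit — every condition holds. But: (f) applies — a current Tier 5 Notice is held. (g) is triggered (a current Standing Approval is held), but is overridden by (h): (h) operates against (g): a current Category B Certificate is held. (i) would limit (h) — the registered capacity is 1,070 units, below the 1,480 units limit — but (j) sets (i) aside: (j) is engaged — the record's age is 25 years, meeting the 23 years threshold. (k) applies (a current Provisional Exemption Letter is held), but is displaced by (l): (l) operates against (k): a current Provisional Declaration is held. Exception (a) does not apply.
All of (b)'s requirements are met (a current Category 1 Waiver is held; the memorandum relates to a pending investigation; the memorandum is an unadopted draft). However, paragraph (m) must be considered: (m) operates against (b): the baseline figure is 569, under the 592 limit. (b) is therefore removed.
Exception (c) fails — the reference index is 161, short of 230.
Exception (d) does not apply: the memorandum contains only operational data.
Exception (e)'s conditions are all satisfied: the memorandum was obtained under a confidentiality agreement; the qualifying period is 305 days, less than the 345 days limit; a current Tier F Clearance is held. But applying paragraph (q): (q) is engaged — a current Category D Exemption Letter is held. (e) is therefore removed.
Every exception is unavailable, so the rule governs.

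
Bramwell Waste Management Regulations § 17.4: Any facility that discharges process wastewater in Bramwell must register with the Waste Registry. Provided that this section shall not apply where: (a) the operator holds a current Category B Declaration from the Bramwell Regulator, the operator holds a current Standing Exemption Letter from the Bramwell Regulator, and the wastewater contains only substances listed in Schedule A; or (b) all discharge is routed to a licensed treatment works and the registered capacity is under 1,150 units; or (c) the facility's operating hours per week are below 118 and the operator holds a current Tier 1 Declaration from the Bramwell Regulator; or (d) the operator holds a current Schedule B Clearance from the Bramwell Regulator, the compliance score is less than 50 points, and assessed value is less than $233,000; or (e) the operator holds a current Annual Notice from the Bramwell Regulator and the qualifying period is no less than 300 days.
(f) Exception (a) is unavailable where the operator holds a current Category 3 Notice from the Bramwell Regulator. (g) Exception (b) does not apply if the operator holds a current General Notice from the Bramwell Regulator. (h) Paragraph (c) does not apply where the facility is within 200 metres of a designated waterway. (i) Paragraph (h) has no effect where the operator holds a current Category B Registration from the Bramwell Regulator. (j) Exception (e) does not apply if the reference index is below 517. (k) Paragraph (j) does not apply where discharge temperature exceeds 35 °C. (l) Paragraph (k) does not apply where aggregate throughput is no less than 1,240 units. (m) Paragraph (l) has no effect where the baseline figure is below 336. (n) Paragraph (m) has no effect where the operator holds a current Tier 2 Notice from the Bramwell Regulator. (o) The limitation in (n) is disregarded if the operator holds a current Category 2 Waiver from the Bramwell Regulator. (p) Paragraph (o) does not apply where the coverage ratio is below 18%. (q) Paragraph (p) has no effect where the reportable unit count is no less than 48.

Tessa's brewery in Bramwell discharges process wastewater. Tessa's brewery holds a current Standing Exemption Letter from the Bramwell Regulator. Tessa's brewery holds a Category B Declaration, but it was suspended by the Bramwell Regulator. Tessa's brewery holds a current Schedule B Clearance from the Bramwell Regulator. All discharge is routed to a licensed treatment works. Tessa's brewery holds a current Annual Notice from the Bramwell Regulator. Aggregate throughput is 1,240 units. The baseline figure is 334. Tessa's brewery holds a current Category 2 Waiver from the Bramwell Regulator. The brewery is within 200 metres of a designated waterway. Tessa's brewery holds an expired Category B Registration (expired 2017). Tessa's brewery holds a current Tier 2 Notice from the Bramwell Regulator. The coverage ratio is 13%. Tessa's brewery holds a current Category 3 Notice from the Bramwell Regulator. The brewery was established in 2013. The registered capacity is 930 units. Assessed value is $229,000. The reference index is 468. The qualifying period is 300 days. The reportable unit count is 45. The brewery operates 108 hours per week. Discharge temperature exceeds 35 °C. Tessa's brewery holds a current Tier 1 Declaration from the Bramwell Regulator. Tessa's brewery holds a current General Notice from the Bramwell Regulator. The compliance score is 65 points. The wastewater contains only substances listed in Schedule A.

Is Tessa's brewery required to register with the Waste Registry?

Exception (a) requires that the operator holds a current Category B Declaration from the Bramwell Regulator; but the Category B Declaration is not current, so (a) is unavailable.
All of (b)'s requirements are met (discharge is routed to a licensed treatment works; the registered capacity is 930 units, under the 1,150 units limit). Turning to paragraph (g): (g) operates against (b): a current General Notice is held. So (b) is unavailable.
All of (c)'s requirements are met (the facility's operating hours per week are 108, below the 118 limit; a current Tier 1 Declaration is held). But: (h) operates — the brewery is within 200 m of a designated waterway. (i), which would lift (h), is not engaged — the Category B Registration is not current. (c) is therefore removed.
Exception (d) fails — the compliance score is 65 points, not less than 50 points.
All of (e)'s requirements are met (a current Annual Notice is held; the qualifying period is 300 days, meeting the 300 days threshold). But: (j) operates — the reference index is 468, below the 517 limit. (k) would limit (j) — discharge temperature exceeds 35 °C — but (l) sets (k) aside: (l) operates against (k): aggregate throughput is 1,240 units, meeting the 1,240 units threshold. (m) applies (the baseline figure is 334, below the 336 limit), but yields to (n): (n) operates against (m): a current Tier 2 Notice is held. (o) would limit (n) — a current Category 2 Waiver is held — but (p) sets (o) aside: (p) applies — the coverage ratio is 13%, below the 18% limit. (q), which would lift (p), is inapplicable — the reportable unit count is 45, short of 48. (e) is therefore removed.
No exception applies. The general rule governs.

Yes — Tessa's brewery must register with the Waste Registry.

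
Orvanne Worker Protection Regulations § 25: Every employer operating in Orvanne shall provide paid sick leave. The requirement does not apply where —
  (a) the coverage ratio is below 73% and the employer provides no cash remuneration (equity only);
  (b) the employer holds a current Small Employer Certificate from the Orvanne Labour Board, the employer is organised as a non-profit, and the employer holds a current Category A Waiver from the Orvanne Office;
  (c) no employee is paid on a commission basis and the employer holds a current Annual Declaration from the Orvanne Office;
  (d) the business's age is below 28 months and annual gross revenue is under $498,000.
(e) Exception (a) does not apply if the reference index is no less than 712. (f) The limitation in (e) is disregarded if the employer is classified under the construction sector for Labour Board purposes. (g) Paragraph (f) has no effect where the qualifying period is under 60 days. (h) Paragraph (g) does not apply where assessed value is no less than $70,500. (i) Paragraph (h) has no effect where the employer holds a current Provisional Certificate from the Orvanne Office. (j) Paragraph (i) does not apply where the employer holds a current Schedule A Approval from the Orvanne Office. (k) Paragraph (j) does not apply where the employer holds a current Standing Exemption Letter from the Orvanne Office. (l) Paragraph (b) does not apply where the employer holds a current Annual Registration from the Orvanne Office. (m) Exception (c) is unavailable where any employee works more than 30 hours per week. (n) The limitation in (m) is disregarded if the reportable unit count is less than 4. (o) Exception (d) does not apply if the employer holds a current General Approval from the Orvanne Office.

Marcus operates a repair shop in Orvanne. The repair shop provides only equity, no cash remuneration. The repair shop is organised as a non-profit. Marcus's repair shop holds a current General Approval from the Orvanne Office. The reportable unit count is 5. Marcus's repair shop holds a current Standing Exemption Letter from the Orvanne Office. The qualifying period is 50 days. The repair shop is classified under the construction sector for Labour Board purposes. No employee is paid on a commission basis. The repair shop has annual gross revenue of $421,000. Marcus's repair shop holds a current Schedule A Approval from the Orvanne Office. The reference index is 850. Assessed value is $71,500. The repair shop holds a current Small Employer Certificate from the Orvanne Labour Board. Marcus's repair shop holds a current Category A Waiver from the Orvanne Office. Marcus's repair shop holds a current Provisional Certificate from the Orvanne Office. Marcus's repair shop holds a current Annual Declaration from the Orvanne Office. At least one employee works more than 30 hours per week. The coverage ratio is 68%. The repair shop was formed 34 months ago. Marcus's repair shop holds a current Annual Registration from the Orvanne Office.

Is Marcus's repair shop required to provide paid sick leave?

Yes — Marcus's repair shop must provide paid sick leave.

Exception (a): the coverage ratio is 68%, below the 73% limit; remuneration is equity-only — every condition holds. But: (e) is triggered — the reference index is 850, meeting the 712 threshold. (f) is triggered (the repair shop is classified under the construction sector), but is displaced by (g): (g) operates against (f): the qualifying period is 50 days, under the 60 days limit. (h) is triggered (assessed value is $71,500, meeting the $70,500 threshold), but is overridden by (i): (i) operates against (h): a current Provisional Certificate is held. (j) is triggered (a current Schedule A Approval is held), but is itself disapplied by (k): (k) operates against (j): a current Standing Exemption Letter is held. (a) is therefore removed.
All of (b)'s requirements are met (a current Small Employer Certificate is held; the employer is a non-profit; a current Category A Waiver is held). But: (l) operates against (b): a current Annual Registration is held. (b) is therefore removed.
Exception (c): no employee is paid on commission; a current Annual Declaration is held — every condition holds. But: (m) applies — at least one employee exceeds 30 hours/week. (n), which would lift (m), is not triggered — the reportable unit count is 5, not less than 4. Exception (c) does not apply.
Exception (d) does not apply: the business's age is 34 months, not below 28 months.
No exception applies. The general rule governs.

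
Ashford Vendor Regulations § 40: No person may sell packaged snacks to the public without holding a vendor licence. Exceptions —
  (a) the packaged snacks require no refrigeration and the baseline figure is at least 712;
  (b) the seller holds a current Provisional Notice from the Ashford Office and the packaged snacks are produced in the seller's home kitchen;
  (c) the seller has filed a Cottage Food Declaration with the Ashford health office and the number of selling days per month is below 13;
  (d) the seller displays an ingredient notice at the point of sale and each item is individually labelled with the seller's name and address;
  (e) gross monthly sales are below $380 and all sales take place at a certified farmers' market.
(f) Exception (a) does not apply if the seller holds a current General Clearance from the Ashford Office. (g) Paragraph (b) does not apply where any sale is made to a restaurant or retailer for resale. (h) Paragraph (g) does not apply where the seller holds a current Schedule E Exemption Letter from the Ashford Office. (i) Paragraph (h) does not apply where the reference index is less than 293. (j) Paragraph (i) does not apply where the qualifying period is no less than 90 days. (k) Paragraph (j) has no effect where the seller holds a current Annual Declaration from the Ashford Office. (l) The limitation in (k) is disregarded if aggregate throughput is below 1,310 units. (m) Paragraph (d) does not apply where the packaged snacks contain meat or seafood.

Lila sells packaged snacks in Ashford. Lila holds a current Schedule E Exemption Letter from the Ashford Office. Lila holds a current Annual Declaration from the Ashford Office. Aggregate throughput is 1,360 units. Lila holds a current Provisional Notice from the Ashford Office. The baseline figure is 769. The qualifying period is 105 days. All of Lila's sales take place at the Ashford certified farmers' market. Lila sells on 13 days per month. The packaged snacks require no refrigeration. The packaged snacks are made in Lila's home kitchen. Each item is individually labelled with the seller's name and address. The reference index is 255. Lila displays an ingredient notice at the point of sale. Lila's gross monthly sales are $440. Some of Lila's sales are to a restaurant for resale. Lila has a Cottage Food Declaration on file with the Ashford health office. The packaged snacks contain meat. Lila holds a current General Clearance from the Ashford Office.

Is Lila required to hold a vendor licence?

Yes — Lila must hold a vendor licence.

Exception (a)'s conditions are all satisfied: the packaged snacks are shelf-stable; the baseline figure is 769, meeting the 712 threshold. Turning to paragraph (f): (f) operates against (a): a current General Clearance is held. (a) is therefore removed.
Exception (b)'s conditions are all satisfied: a current Provisional Notice is held; the packaged snacks are home-kitchen produced. However, paragraphs (g)–(l) must be considered: (g) operates against (b): some sales are to a restaurant for resale. (h) would limit (g) — a current Schedule E Exemption Letter is held — but (i) sets (h) aside: (i) operates against (h): the reference index is 255, less than the 293 limit. (j) is triggered (the qualifying period is 105 days, meeting the 90 days threshold), but yields to (k): (k) operates against (j): a current Annual Declaration is held. (l) is not engaged (aggregate throughput is 1,360 units, not below 1,310 units), so (k) stands. (b) is therefore removed.
Exception (c) requires that the number of selling days per month is below 13; but the number of selling days per month is 13, not below 13, so (c) is unavailable.
All of (d)'s requirements are met (an ingredient notice is displayed; items are individually labelled). However, paragraph (m) must be considered: (m) is triggered — the packaged snacks contain meat. (d) is therefore removed.
Exception (e) does not apply: gross monthly sales are $440, not below $380.
No exception displaces § 40.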